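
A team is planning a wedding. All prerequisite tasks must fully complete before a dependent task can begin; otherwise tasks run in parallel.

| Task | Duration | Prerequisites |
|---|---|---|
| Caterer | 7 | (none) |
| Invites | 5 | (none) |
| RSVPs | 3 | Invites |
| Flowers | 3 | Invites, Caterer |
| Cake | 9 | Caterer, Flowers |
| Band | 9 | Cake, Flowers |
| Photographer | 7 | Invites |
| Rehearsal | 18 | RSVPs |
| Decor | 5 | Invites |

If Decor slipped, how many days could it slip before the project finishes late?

18

Critical path: Caterer→Flowers→Cake→Band = 7+3+9+9 = 28, so the finish is 28 days.
Decor finishes as early as 10 and must finish by 28.
Slack of Decor = 23 − 5 = 18 days.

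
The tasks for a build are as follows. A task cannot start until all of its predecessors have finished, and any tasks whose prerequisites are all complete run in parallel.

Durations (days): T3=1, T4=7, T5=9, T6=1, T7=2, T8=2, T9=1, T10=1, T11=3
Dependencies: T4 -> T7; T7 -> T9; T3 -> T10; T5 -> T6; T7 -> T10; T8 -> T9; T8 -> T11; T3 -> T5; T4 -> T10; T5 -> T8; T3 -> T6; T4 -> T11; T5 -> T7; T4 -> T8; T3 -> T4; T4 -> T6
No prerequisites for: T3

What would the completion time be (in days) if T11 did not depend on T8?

Original critical path: T3→T5→T8→T11 = 1+9+2+3 = 15 ⇒ 15 days.
Without T8→T11, T11's earliest start moves from 12 to 8.
After: T3→T5→T7→T9 = 1+9+2+1 = 13 → 13 days.

13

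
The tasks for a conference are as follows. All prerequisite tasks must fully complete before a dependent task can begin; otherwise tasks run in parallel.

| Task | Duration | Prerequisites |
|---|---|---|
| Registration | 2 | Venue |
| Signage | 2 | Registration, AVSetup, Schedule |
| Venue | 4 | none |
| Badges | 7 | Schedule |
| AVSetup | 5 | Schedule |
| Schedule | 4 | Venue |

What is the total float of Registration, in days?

7

Critical path: Venue→Schedule→AVSetup→Signage = 4+4+5+2 = 15, so the finish is 15 days.
Longest path through Registration: 8 days (earliest finish 6, latest finish 13).
So Registration can slip 13 − 6 = 7 days.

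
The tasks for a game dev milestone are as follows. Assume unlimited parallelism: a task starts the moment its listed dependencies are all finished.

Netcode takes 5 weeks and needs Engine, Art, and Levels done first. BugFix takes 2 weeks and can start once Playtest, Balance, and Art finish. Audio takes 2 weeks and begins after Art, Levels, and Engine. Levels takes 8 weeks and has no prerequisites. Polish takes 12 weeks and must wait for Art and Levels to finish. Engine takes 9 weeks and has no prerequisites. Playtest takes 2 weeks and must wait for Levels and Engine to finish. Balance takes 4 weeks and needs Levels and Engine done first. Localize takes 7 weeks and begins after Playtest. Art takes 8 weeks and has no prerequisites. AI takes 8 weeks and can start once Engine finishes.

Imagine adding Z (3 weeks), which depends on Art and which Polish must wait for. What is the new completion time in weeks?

Originally the job takes 20 weeks.
With Z inserted, Polish now waits for max(Art, Levels, Z).
New critical path: Art→Z→Polish = 8+3+12 = 23 ⇒ 23 weeks.

23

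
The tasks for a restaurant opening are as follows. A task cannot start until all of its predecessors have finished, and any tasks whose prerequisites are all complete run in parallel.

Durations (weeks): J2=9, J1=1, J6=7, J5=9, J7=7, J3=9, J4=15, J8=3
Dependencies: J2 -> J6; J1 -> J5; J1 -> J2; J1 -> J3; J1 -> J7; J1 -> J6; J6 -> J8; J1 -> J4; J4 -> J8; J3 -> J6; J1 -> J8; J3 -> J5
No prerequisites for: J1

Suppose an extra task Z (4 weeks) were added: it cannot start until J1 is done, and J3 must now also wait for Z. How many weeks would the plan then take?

24

Originally the plan takes 20 weeks.
With Z inserted, J3 now waits for max(J1, Z).
New critical path: J1→Z→J3→J6→J8 = 1+4+9+7+3 = 24 ⇒ 24 weeks.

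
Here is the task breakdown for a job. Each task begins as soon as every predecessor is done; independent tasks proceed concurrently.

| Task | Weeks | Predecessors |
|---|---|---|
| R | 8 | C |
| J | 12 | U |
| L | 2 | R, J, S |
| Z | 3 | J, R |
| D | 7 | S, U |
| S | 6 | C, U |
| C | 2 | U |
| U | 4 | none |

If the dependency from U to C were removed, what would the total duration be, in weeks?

19

Before: longest chain U→C→S→D = 4+2+6+7 = 19, finish 19.
Without U→C, C's earliest start moves from 4 to 0.
The longest chain is now U→J→Z = 4+12+3 = 19, so the schedule takes 19 weeks.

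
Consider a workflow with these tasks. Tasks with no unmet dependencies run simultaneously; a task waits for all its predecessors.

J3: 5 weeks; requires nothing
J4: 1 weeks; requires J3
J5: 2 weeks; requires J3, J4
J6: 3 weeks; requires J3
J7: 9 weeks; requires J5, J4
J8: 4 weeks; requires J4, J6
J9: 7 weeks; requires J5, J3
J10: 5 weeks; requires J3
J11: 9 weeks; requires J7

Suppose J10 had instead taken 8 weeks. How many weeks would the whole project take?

26

Critical path before the change: J3→J4→J5→J7→J11 = 5+1+2+9+9 = 26 giving 26 weeks.
The longest path through J10 is only 10 weeks, so J10 has float 16.
The critical path is still J3→J4→J5→J7→J11; finish is now 26 weeks.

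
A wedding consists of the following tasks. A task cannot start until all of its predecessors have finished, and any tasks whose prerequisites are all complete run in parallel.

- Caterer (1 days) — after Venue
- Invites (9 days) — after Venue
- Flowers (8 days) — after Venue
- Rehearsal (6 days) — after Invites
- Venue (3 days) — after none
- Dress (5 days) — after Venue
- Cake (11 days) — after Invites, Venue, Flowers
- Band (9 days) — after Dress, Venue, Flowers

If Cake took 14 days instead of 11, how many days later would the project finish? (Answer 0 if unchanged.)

3

Baseline: Venue→Invites→Cake = 3+9+11 = 23 → 23 days.
Cake lies on that path, so at 14 days the path becomes 26 days.
The critical path is still Venue→Invites→Cake; finish is now 26 days.
Change in finish: 26 − 23 = +3 days.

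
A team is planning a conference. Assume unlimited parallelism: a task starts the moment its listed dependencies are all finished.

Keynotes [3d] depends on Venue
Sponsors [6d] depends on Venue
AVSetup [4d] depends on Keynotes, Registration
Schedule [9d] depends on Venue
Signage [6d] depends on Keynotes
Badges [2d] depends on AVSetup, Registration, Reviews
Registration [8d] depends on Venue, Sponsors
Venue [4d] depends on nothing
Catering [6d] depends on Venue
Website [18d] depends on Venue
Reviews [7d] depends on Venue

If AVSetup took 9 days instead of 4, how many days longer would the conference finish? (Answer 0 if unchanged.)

Baseline: Venue→Sponsors→Registration→AVSetup→Badges = 4+6+8+4+2 = 24 → 24 days.
Since AVSetup is critical, the +5 change carries straight to that chain (now 29 days).
That remains the longest chain; total 29 days.
Change in finish: 29 − 24 = +5 days.

5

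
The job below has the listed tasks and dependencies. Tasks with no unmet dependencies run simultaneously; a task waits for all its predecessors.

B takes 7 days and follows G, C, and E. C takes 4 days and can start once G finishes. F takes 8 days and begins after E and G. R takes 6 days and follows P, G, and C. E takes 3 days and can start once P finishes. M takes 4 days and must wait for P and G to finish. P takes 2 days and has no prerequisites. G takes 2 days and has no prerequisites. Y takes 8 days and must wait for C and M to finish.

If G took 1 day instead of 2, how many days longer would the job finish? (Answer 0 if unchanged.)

As given, the longest chain is G→M→Y = 2+4+8 = 14, so the finish is 14 days.
G lies on that path, so at 1 day the path becomes 13 days.
The binding chain switches to P→M→Y = 2+4+8 = 14; finish 14 days.
Change in finish: 14 − 14 = +0 days.

0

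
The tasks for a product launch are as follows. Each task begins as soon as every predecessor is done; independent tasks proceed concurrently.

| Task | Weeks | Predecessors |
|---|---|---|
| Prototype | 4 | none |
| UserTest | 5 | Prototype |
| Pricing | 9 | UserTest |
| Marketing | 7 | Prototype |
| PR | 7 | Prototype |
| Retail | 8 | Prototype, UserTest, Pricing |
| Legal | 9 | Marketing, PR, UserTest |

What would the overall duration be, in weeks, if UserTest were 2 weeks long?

The binding path is Prototype→UserTest→Pricing→Retail = 4+5+9+8 = 26; finish at 26 weeks.
UserTest is on the critical path; changing it to 2 makes that path 23 weeks.
The critical path is still Prototype→UserTest→Pricing→Retail; finish is now 23 weeks.

23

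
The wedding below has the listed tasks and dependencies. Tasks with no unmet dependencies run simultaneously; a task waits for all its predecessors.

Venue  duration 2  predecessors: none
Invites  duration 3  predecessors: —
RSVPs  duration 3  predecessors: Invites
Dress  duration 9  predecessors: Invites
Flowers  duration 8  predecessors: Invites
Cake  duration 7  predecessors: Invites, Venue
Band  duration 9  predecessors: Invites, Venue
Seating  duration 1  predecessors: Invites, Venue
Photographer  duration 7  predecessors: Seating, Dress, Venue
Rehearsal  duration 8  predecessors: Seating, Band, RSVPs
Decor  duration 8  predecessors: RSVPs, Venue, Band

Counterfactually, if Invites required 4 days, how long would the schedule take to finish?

As given, the longest chain is Invites→Band→Rehearsal = 3+9+8 = 20, so the finish is 20 days.
Invites is on the critical path; changing it to 4 makes that path 21 days.
No other chain overtakes it, so the finish is 21 days.

21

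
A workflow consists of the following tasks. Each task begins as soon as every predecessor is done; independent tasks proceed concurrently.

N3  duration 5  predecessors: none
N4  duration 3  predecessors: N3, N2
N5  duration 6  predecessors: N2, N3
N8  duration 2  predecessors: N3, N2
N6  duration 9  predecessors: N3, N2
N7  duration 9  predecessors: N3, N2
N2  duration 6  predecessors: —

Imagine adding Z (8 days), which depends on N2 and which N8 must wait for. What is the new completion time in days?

16

Originally the workflow takes 15 days.
With Z inserted, N8 now waits for max(N3, N2, Z).
New critical path: N2→Z→N8 = 6+8+2 = 16 ⇒ 16 days.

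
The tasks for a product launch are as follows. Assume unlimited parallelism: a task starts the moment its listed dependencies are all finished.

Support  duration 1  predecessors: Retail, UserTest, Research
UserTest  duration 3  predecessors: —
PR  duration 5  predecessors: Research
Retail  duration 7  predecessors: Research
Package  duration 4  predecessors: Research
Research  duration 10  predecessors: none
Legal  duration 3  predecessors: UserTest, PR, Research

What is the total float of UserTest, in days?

12

Critical path: Research→PR→Legal = 10+5+3 = 18, so the finish is 18 days.
UserTest finishes as early as 3 and must finish by 15.
So UserTest can slip 15 − 3 = 12 days.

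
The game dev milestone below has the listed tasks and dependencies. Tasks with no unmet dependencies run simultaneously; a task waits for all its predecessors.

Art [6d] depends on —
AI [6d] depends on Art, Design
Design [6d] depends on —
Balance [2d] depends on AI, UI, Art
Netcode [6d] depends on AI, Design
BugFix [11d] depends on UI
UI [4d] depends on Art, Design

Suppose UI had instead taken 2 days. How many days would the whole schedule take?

Critical path before the change: Design→UI→BugFix = 6+4+11 = 21 giving 21 days.
UI is on the critical path; changing it to 2 makes that path 19 days.
The critical path is still Design→UI→BugFix; finish is now 19 days.

19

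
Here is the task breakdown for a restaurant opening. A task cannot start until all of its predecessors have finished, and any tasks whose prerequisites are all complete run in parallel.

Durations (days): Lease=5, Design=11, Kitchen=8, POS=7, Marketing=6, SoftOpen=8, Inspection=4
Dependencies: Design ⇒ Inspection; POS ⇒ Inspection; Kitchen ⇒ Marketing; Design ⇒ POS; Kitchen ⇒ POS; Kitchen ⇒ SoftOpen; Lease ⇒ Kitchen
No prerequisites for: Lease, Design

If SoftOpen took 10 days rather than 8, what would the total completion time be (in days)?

24

The binding path is Lease→Kitchen→POS→Inspection = 5+8+7+4 = 24; finish at 24 days.
SoftOpen has 3 days of float (longest path through it is 21).
No other chain overtakes it, so the finish is 24 days.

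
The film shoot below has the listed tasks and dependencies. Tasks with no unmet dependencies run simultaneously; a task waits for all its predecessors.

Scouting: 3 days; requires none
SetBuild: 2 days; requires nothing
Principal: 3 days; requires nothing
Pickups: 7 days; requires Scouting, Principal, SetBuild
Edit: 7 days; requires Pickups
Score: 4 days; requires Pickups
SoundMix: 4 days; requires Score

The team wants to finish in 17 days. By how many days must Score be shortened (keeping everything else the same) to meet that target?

Current finish: 18 days; target: 17.
Score is on every critical path, so each day cut from Score cuts the finish by one (this holds down to a finish of 17).
Need 18 − 17 = 1 day off Score → Score becomes 3 days, finish becomes 17.

1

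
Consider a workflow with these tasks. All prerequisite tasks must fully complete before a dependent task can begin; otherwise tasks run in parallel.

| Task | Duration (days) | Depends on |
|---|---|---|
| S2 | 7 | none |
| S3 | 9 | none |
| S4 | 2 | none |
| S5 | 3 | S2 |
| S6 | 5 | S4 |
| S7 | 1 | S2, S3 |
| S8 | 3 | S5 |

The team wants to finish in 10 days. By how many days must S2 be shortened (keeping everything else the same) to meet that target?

Current finish: 13 days; target: 10.
S2 is on every critical path, so each day cut from S2 cuts the finish by one (this holds down to a finish of 10).
Need 13 − 10 = 3 days off S2 → S2 becomes 4 days, finish becomes 10.

3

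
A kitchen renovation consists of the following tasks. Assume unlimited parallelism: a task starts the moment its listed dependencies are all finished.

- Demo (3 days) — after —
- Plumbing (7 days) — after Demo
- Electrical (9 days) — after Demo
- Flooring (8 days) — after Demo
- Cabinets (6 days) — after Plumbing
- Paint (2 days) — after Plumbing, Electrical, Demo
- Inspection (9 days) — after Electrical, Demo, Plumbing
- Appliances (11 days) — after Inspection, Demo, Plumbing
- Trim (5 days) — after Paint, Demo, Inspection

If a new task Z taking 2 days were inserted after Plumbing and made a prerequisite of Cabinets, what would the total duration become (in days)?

32

Originally the plan takes 32 days.
With Z inserted, Cabinets now waits for max(Plumbing, Z).
New critical path: Demo→Electrical→Inspection→Appliances = 3+9+9+11 = 32 ⇒ 32 days.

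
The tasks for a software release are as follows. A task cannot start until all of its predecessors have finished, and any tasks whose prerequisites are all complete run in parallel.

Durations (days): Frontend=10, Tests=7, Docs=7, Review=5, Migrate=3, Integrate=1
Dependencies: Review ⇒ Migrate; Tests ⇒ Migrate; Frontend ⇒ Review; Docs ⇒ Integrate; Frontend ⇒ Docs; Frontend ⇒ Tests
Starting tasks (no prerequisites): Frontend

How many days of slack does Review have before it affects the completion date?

Frontend→Tests→Migrate = 10+7+3 = 20 sets the makespan at 20 days.
The longest chain containing Review totals 18 days.
Float = 20 − 18 = 2.

2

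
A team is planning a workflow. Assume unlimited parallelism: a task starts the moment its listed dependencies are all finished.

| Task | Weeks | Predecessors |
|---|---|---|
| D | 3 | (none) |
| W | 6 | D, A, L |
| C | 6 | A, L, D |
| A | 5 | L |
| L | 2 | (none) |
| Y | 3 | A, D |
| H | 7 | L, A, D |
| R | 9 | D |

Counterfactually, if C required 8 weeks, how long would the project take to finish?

Baseline: L→A→H = 2+5+7 = 14 → 14 weeks.
C is off the critical path — its longest chain is 13 weeks, giving 1 of slack.
Now L→A→C = 2+5+8 = 15 is longest, so the finish becomes 15 weeks.

15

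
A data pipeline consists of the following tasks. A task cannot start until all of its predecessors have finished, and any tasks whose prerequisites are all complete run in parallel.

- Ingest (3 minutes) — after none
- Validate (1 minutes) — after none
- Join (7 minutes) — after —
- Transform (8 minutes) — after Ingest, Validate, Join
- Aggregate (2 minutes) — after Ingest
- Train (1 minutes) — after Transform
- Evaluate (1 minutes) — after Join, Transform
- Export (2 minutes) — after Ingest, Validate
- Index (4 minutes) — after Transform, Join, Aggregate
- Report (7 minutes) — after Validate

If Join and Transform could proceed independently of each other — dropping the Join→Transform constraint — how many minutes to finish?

Original critical path: Join→Transform→Index = 7+8+4 = 19 ⇒ 19 minutes.
Without Join→Transform, Transform's earliest start moves from 7 to 3.
New critical path: Ingest→Transform→Index = 3+8+4 = 15 ⇒ 15 minutes.

15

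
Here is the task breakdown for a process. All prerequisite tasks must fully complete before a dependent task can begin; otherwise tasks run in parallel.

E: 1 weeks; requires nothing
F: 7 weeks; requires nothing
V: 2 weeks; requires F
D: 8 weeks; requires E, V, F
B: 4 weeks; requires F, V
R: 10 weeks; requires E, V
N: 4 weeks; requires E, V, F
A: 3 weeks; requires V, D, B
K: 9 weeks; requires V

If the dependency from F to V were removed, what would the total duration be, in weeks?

With the dependency in place, F→V→D→A = 7+2+8+3 = 20 sets the finish at 20 weeks.
Without F→V, V's earliest start moves from 7 to 0.
New critical path: F→D→A = 7+8+3 = 18 ⇒ 18 weeks.

18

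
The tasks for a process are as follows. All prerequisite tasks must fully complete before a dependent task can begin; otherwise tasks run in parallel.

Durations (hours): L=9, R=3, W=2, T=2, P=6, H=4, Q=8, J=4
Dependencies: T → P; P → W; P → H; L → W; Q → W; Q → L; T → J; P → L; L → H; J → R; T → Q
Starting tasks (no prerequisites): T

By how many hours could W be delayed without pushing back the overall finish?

Critical path: T→Q→L→H = 2+8+9+4 = 23, so the finish is 23 hours.
W finishes as early as 21 and must finish by 23.
So W can slip 23 − 21 = 2 hours.

2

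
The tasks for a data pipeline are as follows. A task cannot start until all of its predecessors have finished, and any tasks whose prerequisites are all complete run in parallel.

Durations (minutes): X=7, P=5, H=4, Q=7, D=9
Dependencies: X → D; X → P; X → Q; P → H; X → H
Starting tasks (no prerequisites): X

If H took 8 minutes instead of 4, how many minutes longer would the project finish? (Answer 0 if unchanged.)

4

As given, the longest chain is X→P→H = 7+5+4 = 16, so the finish is 16 minutes.
H is on the critical path; changing it to 8 makes that path 20 minutes.
That remains the longest chain; total 20 minutes.
Change in finish: 20 − 16 = +4 minutes.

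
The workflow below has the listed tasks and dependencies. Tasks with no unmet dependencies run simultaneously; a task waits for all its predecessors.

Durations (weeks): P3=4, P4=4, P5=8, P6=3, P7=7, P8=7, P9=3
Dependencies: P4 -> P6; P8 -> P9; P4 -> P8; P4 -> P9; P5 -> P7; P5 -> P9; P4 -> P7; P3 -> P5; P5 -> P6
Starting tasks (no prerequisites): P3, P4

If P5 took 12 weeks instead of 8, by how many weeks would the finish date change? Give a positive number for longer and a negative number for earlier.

Actual critical path: P3→P5→P7 = 4+8+7 = 19 ⇒ 19 weeks.
P5 lies on that path, so at 12 weeks the path becomes 23 weeks.
The critical path is still P3→P5→P7; finish is now 23 weeks.
Change in finish: 23 − 19 = +4 weeks.

4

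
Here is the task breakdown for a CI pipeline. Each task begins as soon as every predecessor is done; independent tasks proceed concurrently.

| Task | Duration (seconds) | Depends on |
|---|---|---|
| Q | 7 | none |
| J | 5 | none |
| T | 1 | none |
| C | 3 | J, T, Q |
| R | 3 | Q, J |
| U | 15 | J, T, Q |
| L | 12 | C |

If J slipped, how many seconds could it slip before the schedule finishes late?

Critical path: Q→C→L = 7+3+12 = 22, so the finish is 22 seconds.
The longest chain containing J totals 20 seconds.
Float = 22 − 20 = 2.

2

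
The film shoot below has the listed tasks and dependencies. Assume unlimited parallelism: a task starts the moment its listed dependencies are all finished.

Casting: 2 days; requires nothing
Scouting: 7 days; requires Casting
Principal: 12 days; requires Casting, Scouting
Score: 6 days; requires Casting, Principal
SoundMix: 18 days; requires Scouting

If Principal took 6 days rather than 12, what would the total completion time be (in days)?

27

The binding path is Casting→Scouting→Principal→Score = 2+7+12+6 = 27; finish at 27 days.
Principal lies on that path, so at 6 days the path becomes 21 days.
New critical path: Casting→Scouting→SoundMix = 2+7+18 = 27 ⇒ 27 days.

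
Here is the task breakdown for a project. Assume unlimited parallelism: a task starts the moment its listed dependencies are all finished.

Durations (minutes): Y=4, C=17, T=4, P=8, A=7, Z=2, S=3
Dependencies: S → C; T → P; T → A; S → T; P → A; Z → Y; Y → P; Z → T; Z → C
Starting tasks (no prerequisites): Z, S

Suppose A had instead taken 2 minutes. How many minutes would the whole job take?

20

Critical path before the change: S→T→P→A = 3+4+8+7 = 22 giving 22 minutes.
A lies on that path, so at 2 minutes the path becomes 17 minutes.
Now S→C = 3+17 = 20 is longest, so the finish becomes 20 minutes.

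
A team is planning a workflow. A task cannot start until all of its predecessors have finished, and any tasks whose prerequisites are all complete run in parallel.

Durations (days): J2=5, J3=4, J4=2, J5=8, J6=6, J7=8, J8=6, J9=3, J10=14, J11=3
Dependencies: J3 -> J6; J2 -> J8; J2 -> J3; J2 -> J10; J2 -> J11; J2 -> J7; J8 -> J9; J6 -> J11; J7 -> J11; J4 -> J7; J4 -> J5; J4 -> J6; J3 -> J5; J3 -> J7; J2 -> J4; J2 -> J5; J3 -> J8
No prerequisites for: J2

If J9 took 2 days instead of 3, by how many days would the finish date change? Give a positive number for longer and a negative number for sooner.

The binding path is J2→J3→J7→J11 = 5+4+8+3 = 20; finish at 20 days.
J9 is off the critical path — its longest chain is 18 days, giving 2 of slack.
The critical path is still J2→J3→J7→J11; finish is now 20 days.
Change in finish: 20 − 20 = +0 days.

0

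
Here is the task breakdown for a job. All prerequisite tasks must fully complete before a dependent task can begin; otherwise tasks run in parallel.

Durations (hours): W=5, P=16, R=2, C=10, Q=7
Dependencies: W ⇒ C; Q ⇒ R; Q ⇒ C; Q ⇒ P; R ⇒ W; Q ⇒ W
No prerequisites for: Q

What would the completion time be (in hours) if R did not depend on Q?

23

Before: longest chain Q→R→W→C = 7+2+5+10 = 24, finish 24.
Without Q→R, R's earliest start moves from 7 to 0.
After: Q→P = 7+16 = 23 → 23 hours.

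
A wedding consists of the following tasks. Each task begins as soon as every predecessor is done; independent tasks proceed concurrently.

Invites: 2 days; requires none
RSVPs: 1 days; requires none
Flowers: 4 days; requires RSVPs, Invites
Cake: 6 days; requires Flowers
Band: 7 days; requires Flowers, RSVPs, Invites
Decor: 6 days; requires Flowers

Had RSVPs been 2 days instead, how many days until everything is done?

As given, the longest chain is Invites→Flowers→Band = 2+4+7 = 13, so the finish is 13 days.
RSVPs has 1 day of float (longest path through it is 12).
The critical path is still Invites→Flowers→Band; finish is now 13 days.

13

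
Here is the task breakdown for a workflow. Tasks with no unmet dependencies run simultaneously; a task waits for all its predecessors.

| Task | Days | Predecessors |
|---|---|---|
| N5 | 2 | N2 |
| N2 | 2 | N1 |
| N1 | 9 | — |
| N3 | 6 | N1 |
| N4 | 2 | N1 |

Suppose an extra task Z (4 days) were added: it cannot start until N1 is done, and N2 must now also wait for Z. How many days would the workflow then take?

17

Originally the workflow takes 15 days.
With Z inserted, N2 now waits for max(N1, Z).
New critical path: N1→Z→N2→N5 = 9+4+2+2 = 17 ⇒ 17 days.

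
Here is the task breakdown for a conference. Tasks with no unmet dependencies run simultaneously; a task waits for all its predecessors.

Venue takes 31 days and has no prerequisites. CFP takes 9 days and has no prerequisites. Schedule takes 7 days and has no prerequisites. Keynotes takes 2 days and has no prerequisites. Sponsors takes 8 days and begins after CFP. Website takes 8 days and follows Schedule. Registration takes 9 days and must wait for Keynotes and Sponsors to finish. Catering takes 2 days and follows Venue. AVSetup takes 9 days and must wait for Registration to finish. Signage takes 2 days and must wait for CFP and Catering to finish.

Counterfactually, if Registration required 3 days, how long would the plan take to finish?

35

As given, the longest chain is CFP→Sponsors→Registration→AVSetup = 9+8+9+9 = 35, so the finish is 35 days.
Registration lies on that path, so at 3 days the path becomes 29 days.
New critical path: Venue→Catering→Signage = 31+2+2 = 35 ⇒ 35 days.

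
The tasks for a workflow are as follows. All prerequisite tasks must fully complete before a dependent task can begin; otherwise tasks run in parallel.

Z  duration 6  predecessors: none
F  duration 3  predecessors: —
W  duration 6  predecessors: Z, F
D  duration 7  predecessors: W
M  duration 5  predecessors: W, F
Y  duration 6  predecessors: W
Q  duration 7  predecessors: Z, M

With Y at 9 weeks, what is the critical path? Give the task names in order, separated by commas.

Z, W, M, Q

Critical path before the change: Z→W→M→Q = 6+6+5+7 = 24 giving 24 weeks.
Y is off the critical path — its longest chain is 18 weeks, giving 6 of slack.
That remains the longest chain; total 24 weeks.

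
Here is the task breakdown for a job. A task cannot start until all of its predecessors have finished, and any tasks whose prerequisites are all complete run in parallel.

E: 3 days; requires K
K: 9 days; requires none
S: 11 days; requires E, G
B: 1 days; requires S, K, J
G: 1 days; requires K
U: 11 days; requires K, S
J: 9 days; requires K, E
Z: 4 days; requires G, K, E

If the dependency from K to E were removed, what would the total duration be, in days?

32

With the dependency in place, K→E→S→U = 9+3+11+11 = 34 sets the finish at 34 days.
Without K→E, E's earliest start moves from 9 to 0.
New critical path: K→G→S→U = 9+1+11+11 = 32 ⇒ 32 days.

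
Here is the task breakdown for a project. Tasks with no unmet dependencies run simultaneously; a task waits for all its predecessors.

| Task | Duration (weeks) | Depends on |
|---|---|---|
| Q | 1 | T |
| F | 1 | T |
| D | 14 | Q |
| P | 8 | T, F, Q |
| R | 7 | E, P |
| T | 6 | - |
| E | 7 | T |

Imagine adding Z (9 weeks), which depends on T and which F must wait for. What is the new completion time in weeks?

31

Originally the project takes 22 weeks.
With Z inserted, F now waits for max(T, Z).
New critical path: T→Z→F→P→R = 6+9+1+8+7 = 31 ⇒ 31 weeks.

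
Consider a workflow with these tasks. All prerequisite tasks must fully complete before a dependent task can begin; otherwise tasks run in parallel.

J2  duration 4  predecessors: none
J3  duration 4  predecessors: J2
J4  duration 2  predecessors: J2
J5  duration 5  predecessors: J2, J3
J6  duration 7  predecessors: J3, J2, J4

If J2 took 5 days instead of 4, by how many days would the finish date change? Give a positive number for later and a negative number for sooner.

Baseline: J2→J3→J6 = 4+4+7 = 15 → 15 days.
Since J2 is critical, the +1 change carries straight to that chain (now 16 days).
No other chain overtakes it, so the finish is 16 days.
Change in finish: 16 − 15 = +1 days.

1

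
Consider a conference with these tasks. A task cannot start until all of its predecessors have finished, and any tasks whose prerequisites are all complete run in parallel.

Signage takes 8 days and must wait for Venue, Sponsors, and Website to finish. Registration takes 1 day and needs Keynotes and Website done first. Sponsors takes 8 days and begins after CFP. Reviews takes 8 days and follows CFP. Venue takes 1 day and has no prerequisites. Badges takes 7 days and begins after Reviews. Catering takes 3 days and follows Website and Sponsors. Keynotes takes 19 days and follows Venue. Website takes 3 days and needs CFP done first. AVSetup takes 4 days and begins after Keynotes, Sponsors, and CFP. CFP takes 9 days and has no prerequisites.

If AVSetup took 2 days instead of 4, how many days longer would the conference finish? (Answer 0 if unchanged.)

The binding path is CFP→Sponsors→Signage = 9+8+8 = 25; finish at 25 days.
AVSetup is off the critical path — its longest chain is 24 days, giving 1 of slack.
No other chain overtakes it, so the finish is 25 days.
Change in finish: 25 − 25 = +0 days.

0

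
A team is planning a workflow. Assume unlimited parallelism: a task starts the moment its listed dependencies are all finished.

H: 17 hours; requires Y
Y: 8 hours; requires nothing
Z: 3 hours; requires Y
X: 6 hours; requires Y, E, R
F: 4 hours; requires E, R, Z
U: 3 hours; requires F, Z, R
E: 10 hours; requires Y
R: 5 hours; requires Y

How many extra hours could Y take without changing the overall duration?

0

Critical path: Y→E→F→U = 8+10+4+3 = 25, so the finish is 25 hours.
Y finishes as early as 8 and must finish by 8.
So Y can slip 8 − 8 = 0 hours.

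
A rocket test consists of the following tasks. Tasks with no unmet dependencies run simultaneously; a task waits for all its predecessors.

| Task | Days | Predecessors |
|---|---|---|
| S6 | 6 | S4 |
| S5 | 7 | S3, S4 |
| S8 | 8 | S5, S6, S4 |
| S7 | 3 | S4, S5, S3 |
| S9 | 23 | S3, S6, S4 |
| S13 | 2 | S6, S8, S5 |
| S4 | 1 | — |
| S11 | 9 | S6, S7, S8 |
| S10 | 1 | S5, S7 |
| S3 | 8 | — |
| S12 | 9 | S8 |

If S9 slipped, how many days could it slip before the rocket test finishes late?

1

The longest chain is S3→S5→S8→S11 = 8+7+8+9 = 32; overall finish 32 days.
The longest chain containing S9 totals 31 days.
Slack of S9 = 9 − 8 = 1 day.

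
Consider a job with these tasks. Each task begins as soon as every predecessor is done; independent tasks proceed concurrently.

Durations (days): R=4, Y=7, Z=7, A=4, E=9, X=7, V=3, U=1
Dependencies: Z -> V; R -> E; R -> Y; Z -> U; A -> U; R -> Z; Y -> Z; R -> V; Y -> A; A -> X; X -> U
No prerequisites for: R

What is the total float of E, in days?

The longest chain is R→Y→A→X→U = 4+7+4+7+1 = 23; overall finish 23 days.
Longest path through E: 13 days (earliest finish 13, latest finish 23).
So E can slip 23 − 13 = 10 days.

10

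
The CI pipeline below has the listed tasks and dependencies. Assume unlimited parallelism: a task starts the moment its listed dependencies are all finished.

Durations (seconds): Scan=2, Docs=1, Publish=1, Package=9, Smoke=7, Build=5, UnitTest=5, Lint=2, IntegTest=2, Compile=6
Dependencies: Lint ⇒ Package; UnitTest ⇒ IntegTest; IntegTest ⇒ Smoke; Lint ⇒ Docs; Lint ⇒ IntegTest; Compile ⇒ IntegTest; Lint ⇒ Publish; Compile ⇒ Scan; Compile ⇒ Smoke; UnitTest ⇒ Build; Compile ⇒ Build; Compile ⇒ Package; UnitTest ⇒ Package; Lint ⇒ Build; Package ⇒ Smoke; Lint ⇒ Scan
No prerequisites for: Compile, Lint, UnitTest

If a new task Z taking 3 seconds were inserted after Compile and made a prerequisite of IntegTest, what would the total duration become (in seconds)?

Originally the job takes 22 seconds.
With Z inserted, IntegTest now waits for max(UnitTest, Compile, Lint, Z).
New critical path: Compile→Package→Smoke = 6+9+7 = 22 ⇒ 22 seconds.

22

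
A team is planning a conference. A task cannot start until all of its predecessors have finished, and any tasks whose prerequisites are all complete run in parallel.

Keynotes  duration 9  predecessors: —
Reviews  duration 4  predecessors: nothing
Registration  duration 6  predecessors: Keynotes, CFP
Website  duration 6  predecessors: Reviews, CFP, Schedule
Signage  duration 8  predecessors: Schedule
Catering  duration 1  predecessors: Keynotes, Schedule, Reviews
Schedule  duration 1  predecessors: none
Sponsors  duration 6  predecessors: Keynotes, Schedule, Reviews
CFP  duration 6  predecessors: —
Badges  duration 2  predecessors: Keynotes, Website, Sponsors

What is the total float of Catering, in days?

Critical path: Keynotes→Sponsors→Badges = 9+6+2 = 17, so the finish is 17 days.
The longest chain containing Catering totals 10 days.
Slack of Catering = 16 − 9 = 7 days.

7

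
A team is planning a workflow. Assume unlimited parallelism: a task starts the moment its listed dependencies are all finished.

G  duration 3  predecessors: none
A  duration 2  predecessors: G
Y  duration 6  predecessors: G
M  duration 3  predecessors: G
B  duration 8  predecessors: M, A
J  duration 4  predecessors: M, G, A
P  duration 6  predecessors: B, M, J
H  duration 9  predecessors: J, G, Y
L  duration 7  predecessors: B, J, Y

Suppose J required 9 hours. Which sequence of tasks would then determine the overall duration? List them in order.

The binding path is G→M→B→L = 3+3+8+7 = 21; finish at 21 hours.
J is off the critical path — its longest chain is 19 hours, giving 2 of slack.
Now G→M→J→H = 3+3+9+9 = 24 is longest, so the finish becomes 24 hours.

G, M, J, H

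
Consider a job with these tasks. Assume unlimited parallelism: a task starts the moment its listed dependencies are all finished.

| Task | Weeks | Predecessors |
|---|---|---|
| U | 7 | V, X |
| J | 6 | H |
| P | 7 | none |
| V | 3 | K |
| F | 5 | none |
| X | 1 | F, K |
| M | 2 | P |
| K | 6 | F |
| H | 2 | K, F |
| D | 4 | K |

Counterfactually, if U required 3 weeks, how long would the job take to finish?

Actual critical path: F→K→V→U = 5+6+3+7 = 21 ⇒ 21 weeks.
U is on the critical path; changing it to 3 makes that path 17 weeks.
New critical path: F→K→H→J = 5+6+2+6 = 19 ⇒ 19 weeks.

19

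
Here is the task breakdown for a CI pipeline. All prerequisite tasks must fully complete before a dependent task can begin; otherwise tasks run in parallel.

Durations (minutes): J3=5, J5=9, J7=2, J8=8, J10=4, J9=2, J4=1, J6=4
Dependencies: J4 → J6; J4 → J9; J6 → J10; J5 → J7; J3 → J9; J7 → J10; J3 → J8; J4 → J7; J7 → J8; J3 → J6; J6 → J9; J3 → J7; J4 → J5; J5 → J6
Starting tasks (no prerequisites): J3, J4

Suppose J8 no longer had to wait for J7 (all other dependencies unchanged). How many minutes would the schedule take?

With the dependency in place, J4→J5→J7→J8 = 1+9+2+8 = 20 sets the finish at 20 minutes.
Without J7→J8, J8's earliest start moves from 12 to 5.
The longest chain is now J4→J5→J6→J10 = 1+9+4+4 = 18, so the schedule takes 18 minutes.

18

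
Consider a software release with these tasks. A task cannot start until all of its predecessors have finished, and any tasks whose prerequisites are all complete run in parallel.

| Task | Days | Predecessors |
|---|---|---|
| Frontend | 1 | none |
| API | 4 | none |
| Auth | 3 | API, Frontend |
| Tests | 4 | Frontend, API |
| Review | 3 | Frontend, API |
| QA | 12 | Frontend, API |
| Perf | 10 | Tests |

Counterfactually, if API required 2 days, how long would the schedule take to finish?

16

Critical path before the change: API→Tests→Perf = 4+4+10 = 18 giving 18 days.
API lies on that path, so at 2 days the path becomes 16 days.
The critical path is still API→Tests→Perf; finish is now 16 days.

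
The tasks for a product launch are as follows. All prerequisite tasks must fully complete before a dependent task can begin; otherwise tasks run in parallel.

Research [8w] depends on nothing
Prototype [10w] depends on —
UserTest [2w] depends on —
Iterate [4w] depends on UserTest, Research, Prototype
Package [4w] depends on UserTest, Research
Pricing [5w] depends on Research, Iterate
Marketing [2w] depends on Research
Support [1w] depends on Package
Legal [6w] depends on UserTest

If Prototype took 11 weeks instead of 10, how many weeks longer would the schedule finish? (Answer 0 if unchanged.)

Baseline: Prototype→Iterate→Pricing = 10+4+5 = 19 → 19 weeks.
Since Prototype is critical, the +1 change carries straight to that chain (now 20 weeks).
No other chain overtakes it, so the finish is 20 weeks.
Change in finish: 20 − 19 = +1 weeks.

1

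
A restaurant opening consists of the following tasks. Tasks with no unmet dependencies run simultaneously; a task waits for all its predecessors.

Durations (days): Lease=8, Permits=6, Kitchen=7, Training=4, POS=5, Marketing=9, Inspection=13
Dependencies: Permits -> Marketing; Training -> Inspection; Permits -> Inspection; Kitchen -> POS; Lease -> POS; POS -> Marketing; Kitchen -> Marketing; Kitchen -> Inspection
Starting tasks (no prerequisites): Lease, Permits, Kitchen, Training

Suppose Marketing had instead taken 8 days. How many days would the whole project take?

As given, the longest chain is Lease→POS→Marketing = 8+5+9 = 22, so the finish is 22 days.
Since Marketing is critical, the -1 change carries straight to that chain (now 21 days).
The critical path is still Lease→POS→Marketing; finish is now 21 days.

21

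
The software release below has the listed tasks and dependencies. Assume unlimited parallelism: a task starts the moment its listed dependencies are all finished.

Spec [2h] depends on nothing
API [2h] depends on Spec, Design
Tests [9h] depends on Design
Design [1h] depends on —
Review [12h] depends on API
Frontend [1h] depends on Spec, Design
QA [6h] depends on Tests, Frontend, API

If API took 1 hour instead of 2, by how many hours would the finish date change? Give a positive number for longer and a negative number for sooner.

0

The binding path is Spec→API→Review = 2+2+12 = 16; finish at 16 hours.
Since API is critical, the -1 change carries straight to that chain (now 15 hours).
The binding chain switches to Design→Tests→QA = 1+9+6 = 16; finish 16 hours.
Change in finish: 16 − 16 = +0 hours.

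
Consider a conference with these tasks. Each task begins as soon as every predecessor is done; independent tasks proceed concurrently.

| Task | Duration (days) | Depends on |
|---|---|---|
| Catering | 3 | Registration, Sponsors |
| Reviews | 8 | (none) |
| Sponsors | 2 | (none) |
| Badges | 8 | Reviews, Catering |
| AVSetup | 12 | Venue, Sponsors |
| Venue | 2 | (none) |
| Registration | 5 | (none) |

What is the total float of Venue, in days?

The longest chain is Reviews→Badges = 8+8 = 16; overall finish 16 days.
The longest chain containing Venue totals 14 days.
So Venue can slip 4 − 2 = 2 days.

2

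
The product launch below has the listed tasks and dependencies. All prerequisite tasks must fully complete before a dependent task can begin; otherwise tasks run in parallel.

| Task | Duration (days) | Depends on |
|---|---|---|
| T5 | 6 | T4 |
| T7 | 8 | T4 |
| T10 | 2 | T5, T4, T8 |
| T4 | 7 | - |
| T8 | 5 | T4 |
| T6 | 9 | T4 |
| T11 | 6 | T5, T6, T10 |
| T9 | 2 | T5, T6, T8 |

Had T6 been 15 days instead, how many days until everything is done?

Critical path before the change: T4→T6→T11 = 7+9+6 = 22 giving 22 days.
T6 is on the critical path; changing it to 15 makes that path 28 days.
That remains the longest chain; total 28 days.

28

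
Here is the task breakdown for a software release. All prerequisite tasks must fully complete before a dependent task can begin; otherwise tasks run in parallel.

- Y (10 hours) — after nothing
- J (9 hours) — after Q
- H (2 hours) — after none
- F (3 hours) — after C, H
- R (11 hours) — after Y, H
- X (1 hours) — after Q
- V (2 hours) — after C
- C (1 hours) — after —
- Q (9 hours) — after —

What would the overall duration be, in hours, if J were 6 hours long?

21

The binding path is Y→R = 10+11 = 21; finish at 21 hours.
The longest path through J is only 18 hours, so J has float 3.
The critical path is still Y→R; finish is now 21 hours.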